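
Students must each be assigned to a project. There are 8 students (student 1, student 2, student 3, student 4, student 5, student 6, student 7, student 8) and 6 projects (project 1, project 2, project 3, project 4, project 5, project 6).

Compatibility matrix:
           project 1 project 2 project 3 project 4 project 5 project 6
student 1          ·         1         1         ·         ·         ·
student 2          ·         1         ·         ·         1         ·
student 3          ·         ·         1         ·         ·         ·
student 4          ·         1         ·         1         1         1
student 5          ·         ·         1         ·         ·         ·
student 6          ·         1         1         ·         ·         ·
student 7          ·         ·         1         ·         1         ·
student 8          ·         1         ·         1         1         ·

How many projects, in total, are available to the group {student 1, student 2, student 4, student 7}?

The union of neighbours of {student 1, student 2, student 4, student 7} is {project 2, project 3, project 4, project 5, project 6}, which has 5 elements.
Since |N(S)| = 5 ≥ |S| = 4, Hall's condition holds for this subset.

5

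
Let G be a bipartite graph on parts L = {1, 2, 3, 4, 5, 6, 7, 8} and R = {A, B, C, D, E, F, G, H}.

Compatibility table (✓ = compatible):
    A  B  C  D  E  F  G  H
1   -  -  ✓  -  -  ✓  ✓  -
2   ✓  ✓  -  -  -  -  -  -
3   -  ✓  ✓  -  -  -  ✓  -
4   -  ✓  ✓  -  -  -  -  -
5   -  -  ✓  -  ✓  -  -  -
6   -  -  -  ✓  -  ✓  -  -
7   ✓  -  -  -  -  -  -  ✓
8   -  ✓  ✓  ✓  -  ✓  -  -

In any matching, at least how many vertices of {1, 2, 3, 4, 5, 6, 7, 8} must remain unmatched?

0

A valid assignment of size 8: 1-F, 2-A, 3-G, 4-C, 5-E, 6-D, 7-H, 8-B.
All 8 left vertices are matched, so no larger matching exists.
That matches 8 of the 8, leaving 0 unmatched; no matching can do better.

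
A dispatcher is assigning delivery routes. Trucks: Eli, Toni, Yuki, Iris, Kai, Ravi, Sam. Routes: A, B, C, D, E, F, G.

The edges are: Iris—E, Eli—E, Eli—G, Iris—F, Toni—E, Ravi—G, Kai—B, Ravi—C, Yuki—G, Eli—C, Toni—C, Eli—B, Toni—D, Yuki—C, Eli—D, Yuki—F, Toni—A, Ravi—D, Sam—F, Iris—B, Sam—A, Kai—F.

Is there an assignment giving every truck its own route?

Yes

One maximum matching: Eli–G, Toni–A, Yuki–C, Iris–E, Kai–B, Ravi–D, Sam–F.
All 7 trucks are covered.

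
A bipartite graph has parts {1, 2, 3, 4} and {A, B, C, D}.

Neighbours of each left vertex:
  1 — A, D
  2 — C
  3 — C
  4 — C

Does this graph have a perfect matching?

No

The set {2, 3, 4} has only 1 neighbour ({C}), so by Hall's theorem at most 2 of the 4 left vertices can be matched.
Hence no matching covers every left vertex.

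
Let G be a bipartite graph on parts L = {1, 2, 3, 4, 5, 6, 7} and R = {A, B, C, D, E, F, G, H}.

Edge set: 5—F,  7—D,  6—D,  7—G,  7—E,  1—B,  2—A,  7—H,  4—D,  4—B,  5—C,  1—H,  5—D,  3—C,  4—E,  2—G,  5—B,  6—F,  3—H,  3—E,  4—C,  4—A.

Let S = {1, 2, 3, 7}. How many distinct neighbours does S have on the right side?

7

The union of neighbours of {1, 2, 3, 7} is {A, B, C, D, E, G, H}, which has 7 elements.
Since |N(S)| = 7 ≥ |S| = 4, Hall's condition holds for this subset.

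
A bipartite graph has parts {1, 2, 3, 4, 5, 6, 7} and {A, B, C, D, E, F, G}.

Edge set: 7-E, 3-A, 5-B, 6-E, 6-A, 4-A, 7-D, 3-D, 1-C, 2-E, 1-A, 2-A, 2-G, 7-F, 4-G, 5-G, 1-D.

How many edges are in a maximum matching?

For example, pair 1–C, 2–G, 3–D, 4–A, 5–B, 6–E, 7–F.
All 7 left vertices are matched, so no larger matching exists.

7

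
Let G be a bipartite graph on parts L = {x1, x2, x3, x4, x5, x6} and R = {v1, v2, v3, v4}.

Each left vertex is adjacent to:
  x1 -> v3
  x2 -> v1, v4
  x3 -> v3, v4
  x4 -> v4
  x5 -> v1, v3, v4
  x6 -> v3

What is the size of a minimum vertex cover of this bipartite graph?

3

A maximum matching has 3 edges (e.g. x1–v3, x2–v1, x3–v4).
By König's theorem the minimum vertex cover has the same size. One such cover is {v1, v3, v4}.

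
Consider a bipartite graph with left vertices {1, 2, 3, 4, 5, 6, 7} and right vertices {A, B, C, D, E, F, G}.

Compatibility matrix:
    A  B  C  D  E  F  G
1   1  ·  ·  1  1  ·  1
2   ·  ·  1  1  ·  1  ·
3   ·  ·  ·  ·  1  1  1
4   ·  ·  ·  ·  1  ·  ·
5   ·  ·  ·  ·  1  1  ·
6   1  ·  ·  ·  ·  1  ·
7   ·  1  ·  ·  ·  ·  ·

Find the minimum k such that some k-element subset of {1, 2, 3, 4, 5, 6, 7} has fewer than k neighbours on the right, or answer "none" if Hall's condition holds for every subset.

none

A matching saturating every left vertex exists, for instance 1→D, 2→C, 3→G, 4→E, 5→F, 6→A, 7→B.
By Hall's marriage theorem, this means |N(S)| ≥ |S| for every subset S, so no violating subset exists.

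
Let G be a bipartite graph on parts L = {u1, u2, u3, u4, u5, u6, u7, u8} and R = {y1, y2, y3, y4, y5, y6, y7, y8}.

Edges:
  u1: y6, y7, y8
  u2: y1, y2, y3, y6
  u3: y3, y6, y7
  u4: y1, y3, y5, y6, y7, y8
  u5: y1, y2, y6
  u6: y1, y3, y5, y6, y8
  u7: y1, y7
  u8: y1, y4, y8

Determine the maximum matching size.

8

For example, pair u1-y8, u2-y3, u3-y6, u4-y7, u5-y2, u6-y5, u7-y1, u8-y4.
All 8 left vertices are matched, so no larger matching exists.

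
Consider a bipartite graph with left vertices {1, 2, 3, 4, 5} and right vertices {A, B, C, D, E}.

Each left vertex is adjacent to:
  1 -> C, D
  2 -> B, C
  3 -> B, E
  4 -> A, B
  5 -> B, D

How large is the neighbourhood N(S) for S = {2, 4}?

3

The union of neighbours of {2, 4} is {A, B, C}, which has 3 elements.
Since |N(S)| = 3 ≥ |S| = 2, Hall's condition holds for this subset.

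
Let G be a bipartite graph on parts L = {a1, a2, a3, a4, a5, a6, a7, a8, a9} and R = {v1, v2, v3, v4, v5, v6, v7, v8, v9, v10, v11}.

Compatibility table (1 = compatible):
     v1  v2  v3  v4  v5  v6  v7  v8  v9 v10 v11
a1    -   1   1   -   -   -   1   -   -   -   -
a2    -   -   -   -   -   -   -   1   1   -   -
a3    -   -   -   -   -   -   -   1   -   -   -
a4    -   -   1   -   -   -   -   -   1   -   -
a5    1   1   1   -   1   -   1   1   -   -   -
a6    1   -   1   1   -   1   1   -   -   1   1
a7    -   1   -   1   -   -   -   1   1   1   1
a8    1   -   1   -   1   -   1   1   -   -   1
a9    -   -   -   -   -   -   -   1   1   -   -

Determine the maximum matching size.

For example, pair a1–v7, a2–v9, a3–v8, a4–v3, a5–v1, a6–v10, a7–v2, a8–v11.
The set {a2, a3, a9} has only 2 neighbours ({v8, v9}), so by Hall's theorem at most 8 of the 9 left vertices can be matched.

8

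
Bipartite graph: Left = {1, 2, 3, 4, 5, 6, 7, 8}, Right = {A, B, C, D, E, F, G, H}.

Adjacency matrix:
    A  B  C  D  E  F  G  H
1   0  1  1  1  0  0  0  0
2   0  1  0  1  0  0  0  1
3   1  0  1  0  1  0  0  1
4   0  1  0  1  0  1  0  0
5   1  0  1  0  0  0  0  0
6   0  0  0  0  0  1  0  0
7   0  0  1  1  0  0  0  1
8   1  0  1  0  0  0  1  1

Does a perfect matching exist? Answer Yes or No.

For example, pair 1-B, 2-H, 3-E, 4-D, 5-A, 6-F, 7-C, 8-G.
All 8 left vertices are covered.

Yes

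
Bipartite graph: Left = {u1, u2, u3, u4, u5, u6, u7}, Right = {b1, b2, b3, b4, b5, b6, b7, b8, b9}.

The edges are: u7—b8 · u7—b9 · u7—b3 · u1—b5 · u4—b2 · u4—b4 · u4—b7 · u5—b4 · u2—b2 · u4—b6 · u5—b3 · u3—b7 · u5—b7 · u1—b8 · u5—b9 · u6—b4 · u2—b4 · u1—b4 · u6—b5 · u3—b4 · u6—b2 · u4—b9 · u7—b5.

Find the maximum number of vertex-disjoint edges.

A valid assignment of size 7: u1–b8, u2–b2, u3–b4, u4–b6, u5–b7, u6–b5, u7–b3.
This saturates every left vertex, so 7 is the maximum.

7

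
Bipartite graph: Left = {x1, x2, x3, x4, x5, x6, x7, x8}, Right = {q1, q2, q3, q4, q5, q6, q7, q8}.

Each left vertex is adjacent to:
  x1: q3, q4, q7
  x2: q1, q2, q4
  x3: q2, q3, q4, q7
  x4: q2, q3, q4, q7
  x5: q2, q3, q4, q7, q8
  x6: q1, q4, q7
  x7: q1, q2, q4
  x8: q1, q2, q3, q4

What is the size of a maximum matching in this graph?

6

A valid assignment of size 6: x1-q7, x2-q1, x3-q2, x4-q3, x5-q8, x6-q4.
The set {x1, x2, x3, x4, x6, x7, x8} has only 5 neighbours ({q1, q2, q3, q4, q7}), so by Hall's theorem at most 6 of the 8 left vertices can be matched.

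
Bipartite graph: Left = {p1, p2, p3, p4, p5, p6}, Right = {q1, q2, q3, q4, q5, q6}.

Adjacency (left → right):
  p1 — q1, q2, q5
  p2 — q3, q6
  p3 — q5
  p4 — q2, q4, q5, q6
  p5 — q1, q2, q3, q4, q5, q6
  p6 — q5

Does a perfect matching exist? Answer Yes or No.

The set {p3, p6} has only 1 neighbour ({q5}), so by Hall's theorem at most 5 of the 6 left vertices can be matched.
Hence no matching covers every left vertex.

No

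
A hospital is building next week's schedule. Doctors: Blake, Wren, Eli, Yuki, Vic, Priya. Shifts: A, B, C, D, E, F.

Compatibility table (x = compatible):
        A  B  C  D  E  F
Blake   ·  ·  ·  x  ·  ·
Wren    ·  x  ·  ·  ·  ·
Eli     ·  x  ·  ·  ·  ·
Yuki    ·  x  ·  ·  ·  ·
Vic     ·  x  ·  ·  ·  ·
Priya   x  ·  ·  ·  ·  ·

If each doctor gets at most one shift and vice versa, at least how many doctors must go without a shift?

One maximum matching: Blake→D, Wren→B, Priya→A.
The set {Wren, Eli, Yuki, Vic} has only 1 neighbour ({B}), so by Hall's theorem at most 3 of the 6 doctors can be matched.
That matches 3 of the 6, leaving 3 unmatched; no matching can do better.

3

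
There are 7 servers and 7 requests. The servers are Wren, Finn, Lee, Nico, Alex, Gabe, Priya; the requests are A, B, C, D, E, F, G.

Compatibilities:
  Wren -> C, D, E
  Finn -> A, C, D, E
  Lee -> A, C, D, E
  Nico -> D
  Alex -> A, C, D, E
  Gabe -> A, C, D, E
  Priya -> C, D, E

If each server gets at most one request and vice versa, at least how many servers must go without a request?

For example, pair Wren–E, Finn–A, Lee–C, Nico–D.
The set {Wren, Finn, Lee, Nico, Alex, Gabe, Priya} has only 4 neighbours ({A, C, D, E}), so by Hall's theorem at most 4 of the 7 servers can be matched.
That matches 4 of the 7, leaving 3 unmatched; no matching can do better.

3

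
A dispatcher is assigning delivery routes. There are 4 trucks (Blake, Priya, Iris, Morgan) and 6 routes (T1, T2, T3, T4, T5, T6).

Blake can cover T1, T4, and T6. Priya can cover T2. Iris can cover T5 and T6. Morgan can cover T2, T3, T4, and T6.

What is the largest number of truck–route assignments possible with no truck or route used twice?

For example, pair Blake→T1, Priya→T2, Iris→T6, Morgan→T4.
This saturates every truck, so 4 is the maximum.

4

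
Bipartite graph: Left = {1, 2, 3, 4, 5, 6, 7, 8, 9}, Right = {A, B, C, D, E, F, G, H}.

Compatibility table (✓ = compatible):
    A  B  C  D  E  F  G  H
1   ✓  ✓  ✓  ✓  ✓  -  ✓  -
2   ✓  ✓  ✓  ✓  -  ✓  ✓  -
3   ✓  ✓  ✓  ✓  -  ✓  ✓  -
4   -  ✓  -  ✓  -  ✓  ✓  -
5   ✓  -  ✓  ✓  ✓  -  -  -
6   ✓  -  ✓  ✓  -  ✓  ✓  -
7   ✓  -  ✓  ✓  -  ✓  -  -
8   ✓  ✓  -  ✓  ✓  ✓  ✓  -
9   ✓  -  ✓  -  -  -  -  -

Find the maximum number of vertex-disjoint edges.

For example, pair 1–E, 2–G, 3–B, 4–D, 5–C, 6–A, 7–F.
The set {1, 2, 3, 4, 5, 6, 7, 8, 9} has only 7 neighbours ({A, B, C, D, E, F, G}), so by Hall's theorem at most 7 of the 9 left vertices can be matched.

7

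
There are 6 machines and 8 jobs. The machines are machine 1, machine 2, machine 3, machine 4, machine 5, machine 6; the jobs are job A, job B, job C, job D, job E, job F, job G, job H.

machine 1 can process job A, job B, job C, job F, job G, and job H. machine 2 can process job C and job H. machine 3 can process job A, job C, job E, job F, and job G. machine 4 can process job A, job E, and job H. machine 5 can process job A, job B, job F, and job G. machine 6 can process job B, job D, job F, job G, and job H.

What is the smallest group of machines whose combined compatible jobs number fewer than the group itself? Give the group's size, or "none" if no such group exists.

A matching saturating every machine exists, for instance machine 1→job H, machine 2→job C, machine 3→job E, machine 4→job A, machine 5→job G, machine 6→job F.
By Hall's marriage theorem, this means |N(S)| ≥ |S| for every subset S, so no violating subset exists.

none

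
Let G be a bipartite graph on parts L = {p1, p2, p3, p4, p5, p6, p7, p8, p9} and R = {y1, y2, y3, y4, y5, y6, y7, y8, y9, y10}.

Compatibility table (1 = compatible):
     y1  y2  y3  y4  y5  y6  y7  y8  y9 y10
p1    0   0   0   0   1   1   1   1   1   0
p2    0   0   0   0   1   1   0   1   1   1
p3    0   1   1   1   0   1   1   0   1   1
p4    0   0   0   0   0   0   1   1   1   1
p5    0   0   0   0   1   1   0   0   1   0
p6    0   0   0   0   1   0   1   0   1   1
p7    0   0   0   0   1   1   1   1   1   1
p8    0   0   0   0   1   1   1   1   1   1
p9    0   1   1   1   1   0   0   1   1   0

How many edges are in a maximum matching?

8

A valid assignment of size 8: p1-y8, p2-y9, p3-y3, p4-y10, p5-y6, p6-y5, p7-y7, p9-y4.
The set {p1, p2, p4, p5, p6, p7, p8} has only 6 neighbours ({y10, y5, y6, y7, y8, y9}), so by Hall's theorem at most 8 of the 9 left vertices can be matched.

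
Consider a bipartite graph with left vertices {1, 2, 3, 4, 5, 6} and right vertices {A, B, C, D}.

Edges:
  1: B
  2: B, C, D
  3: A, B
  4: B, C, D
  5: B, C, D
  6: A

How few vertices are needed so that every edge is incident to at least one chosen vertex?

{A, B, C, D} is a vertex cover of size 4: every edge has an endpoint in this set.
No smaller cover exists because 1–B, 2–D, 3–A, 4–C is a matching of size 4, and a cover must include an endpoint of each of these disjoint edges (König's theorem).

4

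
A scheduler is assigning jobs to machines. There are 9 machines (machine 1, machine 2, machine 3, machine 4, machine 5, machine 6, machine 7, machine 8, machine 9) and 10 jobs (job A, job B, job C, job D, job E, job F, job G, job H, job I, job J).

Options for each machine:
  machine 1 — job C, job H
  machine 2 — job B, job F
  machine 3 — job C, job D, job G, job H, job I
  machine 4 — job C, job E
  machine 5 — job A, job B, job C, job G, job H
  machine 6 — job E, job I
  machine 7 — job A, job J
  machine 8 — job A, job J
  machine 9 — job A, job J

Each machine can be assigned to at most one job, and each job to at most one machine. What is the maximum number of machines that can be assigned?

One maximum matching: machine 1-job C, machine 2-job F, machine 3-job D, machine 4-job E, machine 5-job H, machine 6-job I, machine 7-job J, machine 8-job A.
The set {machine 7, machine 8, machine 9} has only 2 neighbours ({job A, job J}), so by Hall's theorem at most 8 of the 9 machines can be matched.

8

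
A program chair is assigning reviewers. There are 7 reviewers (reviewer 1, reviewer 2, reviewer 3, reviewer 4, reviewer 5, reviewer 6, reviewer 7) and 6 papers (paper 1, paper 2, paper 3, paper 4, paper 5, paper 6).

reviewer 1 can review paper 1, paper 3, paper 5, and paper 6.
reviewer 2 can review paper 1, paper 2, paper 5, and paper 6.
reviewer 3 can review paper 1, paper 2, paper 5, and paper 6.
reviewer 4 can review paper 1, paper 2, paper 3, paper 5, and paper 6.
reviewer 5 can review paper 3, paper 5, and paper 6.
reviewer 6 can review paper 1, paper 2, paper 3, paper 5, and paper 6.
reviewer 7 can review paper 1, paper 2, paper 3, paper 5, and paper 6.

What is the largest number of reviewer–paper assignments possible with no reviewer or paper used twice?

For example, pair reviewer 1–paper 3, reviewer 2–paper 2, reviewer 3–paper 1, reviewer 4–paper 5, reviewer 5–paper 6.
The set {reviewer 1, reviewer 2, reviewer 3, reviewer 4, reviewer 5, reviewer 6, reviewer 7} has only 5 neighbours ({paper 1, paper 2, paper 3, paper 5, paper 6}), so by Hall's theorem at most 5 of the 7 reviewers can be matched.

5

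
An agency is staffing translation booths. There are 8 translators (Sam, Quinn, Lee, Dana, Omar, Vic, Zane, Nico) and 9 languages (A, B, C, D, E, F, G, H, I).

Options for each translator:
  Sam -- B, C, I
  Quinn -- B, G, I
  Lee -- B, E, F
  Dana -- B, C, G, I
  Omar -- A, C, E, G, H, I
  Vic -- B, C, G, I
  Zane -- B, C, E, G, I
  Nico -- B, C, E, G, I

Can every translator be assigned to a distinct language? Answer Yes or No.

The set {Sam, Quinn, Dana, Vic, Zane, Nico} has only 5 neighbours ({B, C, E, G, I}), so by Hall's theorem at most 7 of the 8 translators can be matched.
Hence no matching covers every translator.

No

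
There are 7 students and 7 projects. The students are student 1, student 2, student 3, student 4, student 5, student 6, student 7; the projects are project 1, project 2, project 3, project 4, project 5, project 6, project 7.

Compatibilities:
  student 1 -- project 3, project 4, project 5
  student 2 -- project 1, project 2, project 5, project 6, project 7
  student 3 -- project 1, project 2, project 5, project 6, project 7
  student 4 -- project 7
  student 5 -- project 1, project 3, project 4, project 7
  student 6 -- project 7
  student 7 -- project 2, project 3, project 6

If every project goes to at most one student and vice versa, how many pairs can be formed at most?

For example, pair student 1–project 4, student 2–project 6, student 3–project 2, student 4–project 7, student 5–project 1, student 7–project 3.
The set {student 4, student 6} has only 1 neighbour ({project 7}), so by Hall's theorem at most 6 of the 7 students can be matched.

6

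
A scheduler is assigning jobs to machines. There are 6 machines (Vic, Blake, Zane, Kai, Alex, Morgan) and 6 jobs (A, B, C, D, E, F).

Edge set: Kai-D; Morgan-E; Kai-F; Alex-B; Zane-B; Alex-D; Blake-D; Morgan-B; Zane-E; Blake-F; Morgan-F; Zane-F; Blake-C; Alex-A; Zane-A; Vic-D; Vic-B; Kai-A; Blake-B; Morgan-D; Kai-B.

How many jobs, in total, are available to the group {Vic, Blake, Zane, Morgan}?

The union of neighbours of {Vic, Blake, Zane, Morgan} is {A, B, C, D, E, F}, which has 6 elements.
Since |N(S)| = 6 ≥ |S| = 4, Hall's condition holds for this subset.

6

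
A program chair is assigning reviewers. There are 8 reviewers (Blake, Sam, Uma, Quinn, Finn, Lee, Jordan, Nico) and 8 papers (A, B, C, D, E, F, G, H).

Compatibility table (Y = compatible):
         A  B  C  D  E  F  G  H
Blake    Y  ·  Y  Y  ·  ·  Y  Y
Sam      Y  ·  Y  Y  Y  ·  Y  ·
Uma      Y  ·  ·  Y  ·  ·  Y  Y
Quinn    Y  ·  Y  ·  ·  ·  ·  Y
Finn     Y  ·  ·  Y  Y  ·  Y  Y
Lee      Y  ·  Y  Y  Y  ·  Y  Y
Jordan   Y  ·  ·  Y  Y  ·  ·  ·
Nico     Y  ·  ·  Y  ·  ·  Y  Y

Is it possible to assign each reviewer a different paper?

The set {Blake, Sam, Uma, Quinn, Finn, Lee, Jordan, Nico} has only 6 neighbours ({A, C, D, E, G, H}), so by Hall's theorem at most 6 of the 8 reviewers can be matched.
Hence no matching covers every reviewer.

No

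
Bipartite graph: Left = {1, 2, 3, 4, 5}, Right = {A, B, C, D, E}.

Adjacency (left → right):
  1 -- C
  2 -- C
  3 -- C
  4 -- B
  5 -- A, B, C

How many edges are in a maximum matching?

3

One maximum matching: 1→C, 4→B, 5→A.
The set {1, 2, 3} has only 1 neighbour ({C}), so by Hall's theorem at most 3 of the 5 left vertices can be matched.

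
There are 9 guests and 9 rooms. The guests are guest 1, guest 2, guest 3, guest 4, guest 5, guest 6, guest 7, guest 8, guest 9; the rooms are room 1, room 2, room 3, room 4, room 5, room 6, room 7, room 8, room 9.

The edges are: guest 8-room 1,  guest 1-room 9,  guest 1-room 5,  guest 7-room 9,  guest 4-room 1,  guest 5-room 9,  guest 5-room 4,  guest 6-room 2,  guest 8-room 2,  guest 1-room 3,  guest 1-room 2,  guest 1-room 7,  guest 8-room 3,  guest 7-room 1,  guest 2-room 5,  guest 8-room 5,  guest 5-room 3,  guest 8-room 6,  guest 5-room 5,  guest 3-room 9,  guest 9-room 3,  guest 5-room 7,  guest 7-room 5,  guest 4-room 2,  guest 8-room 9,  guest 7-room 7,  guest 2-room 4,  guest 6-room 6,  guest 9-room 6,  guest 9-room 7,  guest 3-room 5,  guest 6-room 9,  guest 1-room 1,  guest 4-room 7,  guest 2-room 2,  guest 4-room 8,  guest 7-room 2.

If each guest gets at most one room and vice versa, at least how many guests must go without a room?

0

For example, pair guest 1–room 3, guest 2–room 5, guest 3–room 9, guest 4–room 8, guest 5–room 4, guest 6–room 6, guest 7–room 1, guest 8–room 2, guest 9–room 7.
All 9 guests are matched, so no larger matching exists.
That matches 9 of the 9, leaving 0 unmatched; no matching can do better.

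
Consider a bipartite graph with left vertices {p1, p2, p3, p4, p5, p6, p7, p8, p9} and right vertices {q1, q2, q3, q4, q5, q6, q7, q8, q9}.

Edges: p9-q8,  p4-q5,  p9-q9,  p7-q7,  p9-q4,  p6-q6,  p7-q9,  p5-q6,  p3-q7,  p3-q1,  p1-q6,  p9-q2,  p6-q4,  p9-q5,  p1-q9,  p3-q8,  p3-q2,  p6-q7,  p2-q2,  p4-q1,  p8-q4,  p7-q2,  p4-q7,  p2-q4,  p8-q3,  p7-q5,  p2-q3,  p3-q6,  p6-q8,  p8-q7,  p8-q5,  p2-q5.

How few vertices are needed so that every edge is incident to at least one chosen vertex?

A maximum matching has 9 edges (e.g. p1–q9, p2–q3, p3–q1, p4–q5, p5–q6, p6–q8, p7–q2, p8–q7, p9–q4).
By König's theorem the minimum vertex cover has the same size. One such cover is {p1, p2, p3, p4, p5, p6, p7, p8, p9}.

9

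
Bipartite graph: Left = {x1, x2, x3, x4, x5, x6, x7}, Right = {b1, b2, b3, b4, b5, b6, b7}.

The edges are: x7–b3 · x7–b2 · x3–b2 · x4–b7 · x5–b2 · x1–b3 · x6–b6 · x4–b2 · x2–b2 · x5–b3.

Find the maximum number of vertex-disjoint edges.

A valid assignment of size 4: x1–b3, x2–b2, x4–b7, x6–b6.
The set {x1, x2, x3, x5, x7} has only 2 neighbours ({b2, b3}), so by Hall's theorem at most 4 of the 7 left vertices can be matched.

4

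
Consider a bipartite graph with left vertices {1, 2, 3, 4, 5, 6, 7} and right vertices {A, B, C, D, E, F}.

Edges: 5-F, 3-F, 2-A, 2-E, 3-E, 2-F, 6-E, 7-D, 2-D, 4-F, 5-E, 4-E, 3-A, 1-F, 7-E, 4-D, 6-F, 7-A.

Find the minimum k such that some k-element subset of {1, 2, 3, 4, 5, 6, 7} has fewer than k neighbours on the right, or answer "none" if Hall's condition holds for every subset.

3

Take S = {1, 5, 6}. Its neighbourhood is {E, F}, so |N(S)| = 2 < |S| = 3.
Every subset of size less than 3 has at least as many neighbours as members, so 3 is the minimum.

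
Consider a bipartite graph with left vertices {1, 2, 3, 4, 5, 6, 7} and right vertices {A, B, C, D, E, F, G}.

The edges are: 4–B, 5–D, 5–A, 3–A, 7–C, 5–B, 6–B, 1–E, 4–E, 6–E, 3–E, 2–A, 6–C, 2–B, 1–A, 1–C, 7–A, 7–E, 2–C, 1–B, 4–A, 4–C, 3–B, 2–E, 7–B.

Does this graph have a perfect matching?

The set {1, 2, 3, 4, 6, 7} has only 4 neighbours ({A, B, C, E}), so by Hall's theorem at most 5 of the 7 left vertices can be matched.
Hence no matching covers every left vertex.

No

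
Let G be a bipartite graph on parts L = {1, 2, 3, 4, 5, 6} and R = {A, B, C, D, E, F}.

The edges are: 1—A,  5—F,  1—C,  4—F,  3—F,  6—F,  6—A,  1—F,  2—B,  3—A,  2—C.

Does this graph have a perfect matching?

No

The set {3, 4, 5, 6} has only 2 neighbours ({A, F}), so by Hall's theorem at most 4 of the 6 left vertices can be matched.
Hence no matching covers every left vertex.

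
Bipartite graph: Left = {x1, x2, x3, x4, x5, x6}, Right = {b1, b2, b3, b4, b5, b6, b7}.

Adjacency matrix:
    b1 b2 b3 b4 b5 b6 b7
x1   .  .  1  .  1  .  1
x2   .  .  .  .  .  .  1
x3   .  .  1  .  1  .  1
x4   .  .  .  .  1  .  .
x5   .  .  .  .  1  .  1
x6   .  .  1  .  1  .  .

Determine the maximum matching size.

3

One maximum matching: x1→b5, x2→b7, x3→b3.
The set {x1, x2, x3, x4, x5, x6} has only 3 neighbours ({b3, b5, b7}), so by Hall's theorem at most 3 of the 6 left vertices can be matched.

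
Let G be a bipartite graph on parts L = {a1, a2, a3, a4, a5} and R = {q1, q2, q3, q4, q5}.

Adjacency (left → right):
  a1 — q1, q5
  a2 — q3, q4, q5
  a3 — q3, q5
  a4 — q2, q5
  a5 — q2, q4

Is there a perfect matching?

Yes

For example, pair a1→q1, a2→q4, a3→q3, a4→q5, a5→q2.
All 5 left vertices are covered.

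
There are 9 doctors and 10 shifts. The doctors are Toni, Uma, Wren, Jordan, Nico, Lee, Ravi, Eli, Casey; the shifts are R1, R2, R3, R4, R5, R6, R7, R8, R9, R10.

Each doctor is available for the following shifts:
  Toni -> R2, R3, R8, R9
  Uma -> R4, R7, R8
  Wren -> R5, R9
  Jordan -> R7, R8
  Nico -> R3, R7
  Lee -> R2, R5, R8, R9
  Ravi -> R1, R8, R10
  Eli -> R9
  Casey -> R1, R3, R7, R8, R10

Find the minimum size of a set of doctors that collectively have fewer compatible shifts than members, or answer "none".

A matching saturating every doctor exists, for instance Toni→R2, Uma→R4, Wren→R5, Jordan→R7, Nico→R3, Lee→R8, Ravi→R1, Eli→R9, Casey→R10.
By Hall's marriage theorem, this means |N(S)| ≥ |S| for every subset S, so no violating subset exists.

none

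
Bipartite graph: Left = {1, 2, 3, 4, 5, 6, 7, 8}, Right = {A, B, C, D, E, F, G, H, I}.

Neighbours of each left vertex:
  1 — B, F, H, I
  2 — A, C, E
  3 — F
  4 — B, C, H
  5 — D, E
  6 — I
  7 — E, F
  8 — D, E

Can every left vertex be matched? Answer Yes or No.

The set {3, 5, 7, 8} has only 3 neighbours ({D, E, F}), so by Hall's theorem at most 7 of the 8 left vertices can be matched.
Hence no matching covers every left vertex.

No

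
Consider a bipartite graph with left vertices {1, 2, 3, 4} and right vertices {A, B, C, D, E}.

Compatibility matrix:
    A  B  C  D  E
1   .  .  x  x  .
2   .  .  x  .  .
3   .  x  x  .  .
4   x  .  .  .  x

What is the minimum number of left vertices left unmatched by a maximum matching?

One maximum matching: 1-D, 2-C, 3-B, 4-E.
All 4 left vertices are matched, so no larger matching exists.
That matches 4 of the 4, leaving 0 unmatched; no matching can do better.

0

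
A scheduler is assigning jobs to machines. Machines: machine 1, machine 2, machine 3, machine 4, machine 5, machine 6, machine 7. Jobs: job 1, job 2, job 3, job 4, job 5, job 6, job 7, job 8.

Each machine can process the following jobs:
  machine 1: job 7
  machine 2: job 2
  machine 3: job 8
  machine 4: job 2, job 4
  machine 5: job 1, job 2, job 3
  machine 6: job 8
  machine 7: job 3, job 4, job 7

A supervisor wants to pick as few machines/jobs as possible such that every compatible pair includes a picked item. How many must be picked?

The 6 edges machine 1–job 7, machine 2–job 2, machine 3–job 8, machine 4–job 4, machine 5–job 1, machine 7–job 3 form a matching, so any vertex cover needs at least 6 vertices (one per matched edge).
Conversely {machine 1, machine 2, machine 4, machine 5, machine 7, job 8} meets every edge and has exactly 6 vertices, so 6 is optimal.

6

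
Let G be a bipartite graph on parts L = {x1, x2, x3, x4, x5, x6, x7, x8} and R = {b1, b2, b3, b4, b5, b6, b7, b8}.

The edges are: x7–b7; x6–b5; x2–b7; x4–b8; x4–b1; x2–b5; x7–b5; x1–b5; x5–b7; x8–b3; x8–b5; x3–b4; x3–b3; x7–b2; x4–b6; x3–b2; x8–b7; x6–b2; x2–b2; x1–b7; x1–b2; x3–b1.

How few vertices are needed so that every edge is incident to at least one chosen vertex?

The 6 edges x1–b5, x2–b2, x3–b4, x4–b8, x5–b7, x8–b3 form a matching, so any vertex cover needs at least 6 vertices (one per matched edge).
Conversely {x3, x4, x8, b2, b5, b7} meets every edge and has exactly 6 vertices, so 6 is optimal.

6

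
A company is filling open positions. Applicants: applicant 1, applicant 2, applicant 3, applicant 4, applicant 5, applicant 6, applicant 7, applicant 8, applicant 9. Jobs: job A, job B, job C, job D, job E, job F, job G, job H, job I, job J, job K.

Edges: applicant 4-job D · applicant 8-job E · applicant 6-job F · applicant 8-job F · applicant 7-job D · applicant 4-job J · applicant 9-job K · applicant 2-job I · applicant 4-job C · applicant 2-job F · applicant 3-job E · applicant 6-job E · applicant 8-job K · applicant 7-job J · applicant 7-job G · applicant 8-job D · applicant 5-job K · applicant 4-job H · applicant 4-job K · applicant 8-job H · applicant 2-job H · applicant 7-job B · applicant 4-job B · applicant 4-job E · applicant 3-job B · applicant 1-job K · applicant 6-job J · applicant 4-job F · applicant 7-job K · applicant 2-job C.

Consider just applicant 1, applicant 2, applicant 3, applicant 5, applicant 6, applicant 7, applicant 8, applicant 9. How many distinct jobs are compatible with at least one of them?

The union of neighbours of {applicant 1, applicant 2, applicant 3, applicant 5, applicant 6, applicant 7, applicant 8, applicant 9} is {job B, job C, job D, job E, job F, job G, job H, job I, job J, job K}, which has 10 elements.
Since |N(S)| = 10 ≥ |S| = 8, Hall's condition holds for this subset.

10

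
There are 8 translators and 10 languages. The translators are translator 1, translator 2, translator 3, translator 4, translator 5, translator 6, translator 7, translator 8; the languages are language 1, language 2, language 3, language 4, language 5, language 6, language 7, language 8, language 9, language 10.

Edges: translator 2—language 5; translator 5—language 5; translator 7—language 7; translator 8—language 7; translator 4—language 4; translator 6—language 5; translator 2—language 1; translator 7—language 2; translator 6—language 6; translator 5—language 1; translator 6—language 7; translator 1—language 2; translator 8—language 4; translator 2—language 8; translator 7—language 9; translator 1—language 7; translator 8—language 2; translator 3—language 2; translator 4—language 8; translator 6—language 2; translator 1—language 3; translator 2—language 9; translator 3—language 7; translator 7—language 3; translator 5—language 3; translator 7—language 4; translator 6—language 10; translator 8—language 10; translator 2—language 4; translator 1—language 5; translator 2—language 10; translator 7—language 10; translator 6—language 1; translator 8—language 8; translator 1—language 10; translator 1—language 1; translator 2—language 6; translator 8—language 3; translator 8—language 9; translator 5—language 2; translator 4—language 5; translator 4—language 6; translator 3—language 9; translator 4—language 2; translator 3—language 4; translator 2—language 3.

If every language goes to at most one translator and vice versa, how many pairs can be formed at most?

One maximum matching: translator 1–language 3, translator 2–language 8, translator 3–language 9, translator 4–language 6, translator 5–language 1, translator 6–language 7, translator 7–language 10, translator 8–language 2.
This saturates every translator, so 8 is the maximum.

8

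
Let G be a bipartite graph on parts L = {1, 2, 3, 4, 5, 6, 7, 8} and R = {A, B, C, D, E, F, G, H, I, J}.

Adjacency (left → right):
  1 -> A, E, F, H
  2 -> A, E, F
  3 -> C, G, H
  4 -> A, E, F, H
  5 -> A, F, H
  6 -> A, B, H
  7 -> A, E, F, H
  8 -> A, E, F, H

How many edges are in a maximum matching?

6

One maximum matching: 1–H, 2–E, 3–C, 4–A, 5–F, 6–B.
The set {1, 2, 4, 5, 7, 8} has only 4 neighbours ({A, E, F, H}), so by Hall's theorem at most 6 of the 8 left vertices can be matched.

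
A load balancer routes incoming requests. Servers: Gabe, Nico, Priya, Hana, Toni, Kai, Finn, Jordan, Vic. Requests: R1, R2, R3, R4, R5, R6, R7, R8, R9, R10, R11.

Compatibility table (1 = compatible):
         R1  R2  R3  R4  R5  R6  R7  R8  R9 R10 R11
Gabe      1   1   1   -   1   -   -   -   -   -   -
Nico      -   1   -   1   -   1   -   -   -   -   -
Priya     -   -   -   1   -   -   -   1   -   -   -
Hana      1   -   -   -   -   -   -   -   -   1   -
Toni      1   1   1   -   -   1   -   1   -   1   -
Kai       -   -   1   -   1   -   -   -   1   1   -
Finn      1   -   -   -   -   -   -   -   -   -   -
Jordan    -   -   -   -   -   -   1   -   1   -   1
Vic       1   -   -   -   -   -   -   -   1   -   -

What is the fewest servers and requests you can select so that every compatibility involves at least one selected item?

{Gabe, Nico, Priya, Hana, Toni, Kai, Finn, Jordan, Vic} is a vertex cover of size 9: every edge has an endpoint in this set.
No smaller cover exists because Gabe–R3, Nico–R4, Priya–R8, Hana–R10, Toni–R6, Kai–R5, Finn–R1, Jordan–R7, Vic–R9 is a matching of size 9, and a cover must include an endpoint of each of these disjoint edges (König's theorem).

9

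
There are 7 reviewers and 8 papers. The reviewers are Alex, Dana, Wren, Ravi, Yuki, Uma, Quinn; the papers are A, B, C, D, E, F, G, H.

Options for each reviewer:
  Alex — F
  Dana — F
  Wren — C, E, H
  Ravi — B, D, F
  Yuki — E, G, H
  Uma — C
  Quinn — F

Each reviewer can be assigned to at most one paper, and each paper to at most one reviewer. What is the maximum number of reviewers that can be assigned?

5

A valid assignment of size 5: Alex-F, Wren-E, Ravi-B, Yuki-G, Uma-C.
The set {Alex, Dana, Quinn} has only 1 neighbour ({F}), so by Hall's theorem at most 5 of the 7 reviewers can be matched.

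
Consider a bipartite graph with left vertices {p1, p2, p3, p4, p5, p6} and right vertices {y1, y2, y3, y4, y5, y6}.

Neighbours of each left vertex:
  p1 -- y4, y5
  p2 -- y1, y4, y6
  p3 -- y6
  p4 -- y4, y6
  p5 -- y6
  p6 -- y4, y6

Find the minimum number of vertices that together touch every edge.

{p1, p2, y4, y6} is a vertex cover of size 4: every edge has an endpoint in this set.
No smaller cover exists because p1–y5, p2–y1, p3–y6, p4–y4 is a matching of size 4, and a cover must include an endpoint of each of these disjoint edges (König's theorem).

4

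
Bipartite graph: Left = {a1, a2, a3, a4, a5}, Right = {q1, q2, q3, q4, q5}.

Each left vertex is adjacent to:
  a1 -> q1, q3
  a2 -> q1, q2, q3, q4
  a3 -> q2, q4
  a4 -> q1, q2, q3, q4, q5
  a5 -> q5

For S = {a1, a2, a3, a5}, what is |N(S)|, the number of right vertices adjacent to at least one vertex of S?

The union of neighbours of {a1, a2, a3, a5} is {q1, q2, q3, q4, q5}, which has 5 elements.
Since |N(S)| = 5 ≥ |S| = 4, Hall's condition holds for this subset.

5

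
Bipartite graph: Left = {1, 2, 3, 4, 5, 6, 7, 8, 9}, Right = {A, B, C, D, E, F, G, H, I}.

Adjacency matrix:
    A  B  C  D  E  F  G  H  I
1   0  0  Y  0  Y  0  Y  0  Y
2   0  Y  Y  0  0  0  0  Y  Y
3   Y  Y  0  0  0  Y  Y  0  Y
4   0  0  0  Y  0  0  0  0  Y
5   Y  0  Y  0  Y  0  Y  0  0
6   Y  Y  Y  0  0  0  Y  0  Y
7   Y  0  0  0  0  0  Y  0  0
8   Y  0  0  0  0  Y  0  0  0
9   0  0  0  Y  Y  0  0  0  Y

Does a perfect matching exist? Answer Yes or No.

A valid assignment of size 9: 1→I, 2→H, 3→B, 4→D, 5→C, 6→A, 7→G, 8→F, 9→E.
All 9 left vertices are covered.

Yes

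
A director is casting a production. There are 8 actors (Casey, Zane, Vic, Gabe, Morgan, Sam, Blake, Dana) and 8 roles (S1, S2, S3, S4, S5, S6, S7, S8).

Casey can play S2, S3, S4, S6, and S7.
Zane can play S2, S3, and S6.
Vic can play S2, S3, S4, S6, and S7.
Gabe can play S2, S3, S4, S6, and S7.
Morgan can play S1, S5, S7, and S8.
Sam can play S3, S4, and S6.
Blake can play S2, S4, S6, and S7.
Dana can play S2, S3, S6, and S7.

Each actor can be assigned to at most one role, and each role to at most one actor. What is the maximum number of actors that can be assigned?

6

One maximum matching: Casey-S6, Zane-S3, Vic-S7, Gabe-S2, Morgan-S8, Sam-S4.
The set {Casey, Zane, Vic, Gabe, Sam, Blake, Dana} has only 5 neighbours ({S2, S3, S4, S6, S7}), so by Hall's theorem at most 6 of the 8 actors can be matched.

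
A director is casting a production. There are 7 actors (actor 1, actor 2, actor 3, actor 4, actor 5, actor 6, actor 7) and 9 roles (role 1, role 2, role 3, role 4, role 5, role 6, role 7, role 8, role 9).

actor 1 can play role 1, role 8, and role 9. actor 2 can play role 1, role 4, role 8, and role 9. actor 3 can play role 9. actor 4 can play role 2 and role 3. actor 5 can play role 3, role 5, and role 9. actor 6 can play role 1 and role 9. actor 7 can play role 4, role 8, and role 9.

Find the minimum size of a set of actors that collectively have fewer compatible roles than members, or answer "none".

5

Take S = {actor 1, actor 2, actor 3, actor 6, actor 7}. Its neighbourhood is {role 1, role 4, role 8, role 9}, so |N(S)| = 4 < |S| = 5.
Every subset of size less than 5 has at least as many neighbours as members, so 5 is the minimum.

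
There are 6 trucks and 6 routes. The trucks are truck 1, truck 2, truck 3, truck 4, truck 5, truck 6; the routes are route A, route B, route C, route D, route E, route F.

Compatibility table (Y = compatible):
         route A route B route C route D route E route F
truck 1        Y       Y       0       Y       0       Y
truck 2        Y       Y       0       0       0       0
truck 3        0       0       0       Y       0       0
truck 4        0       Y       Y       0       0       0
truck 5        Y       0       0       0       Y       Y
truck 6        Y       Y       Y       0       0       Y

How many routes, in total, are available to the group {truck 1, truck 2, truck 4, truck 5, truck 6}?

6

The union of neighbours of {truck 1, truck 2, truck 4, truck 5, truck 6} is {route A, route B, route C, route D, route E, route F}, which has 6 elements.
Since |N(S)| = 6 ≥ |S| = 5, Hall's condition holds for this subset.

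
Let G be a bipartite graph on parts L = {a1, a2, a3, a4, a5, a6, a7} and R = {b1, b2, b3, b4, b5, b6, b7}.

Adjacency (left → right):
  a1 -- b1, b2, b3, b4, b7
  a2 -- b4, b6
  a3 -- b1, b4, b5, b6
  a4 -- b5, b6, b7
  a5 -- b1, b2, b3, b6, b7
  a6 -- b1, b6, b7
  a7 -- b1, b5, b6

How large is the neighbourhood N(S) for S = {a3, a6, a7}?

The union of neighbours of {a3, a6, a7} is {b1, b4, b5, b6, b7}, which has 5 elements.
Since |N(S)| = 5 ≥ |S| = 3, Hall's condition holds for this subset.

5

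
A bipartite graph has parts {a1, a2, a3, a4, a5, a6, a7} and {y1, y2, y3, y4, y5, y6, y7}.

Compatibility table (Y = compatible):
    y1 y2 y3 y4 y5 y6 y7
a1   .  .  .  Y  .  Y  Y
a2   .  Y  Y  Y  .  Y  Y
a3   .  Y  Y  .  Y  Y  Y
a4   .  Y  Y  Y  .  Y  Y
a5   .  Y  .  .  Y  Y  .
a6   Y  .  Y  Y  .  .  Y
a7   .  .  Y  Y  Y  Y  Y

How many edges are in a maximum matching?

7

A valid assignment of size 7: a1–y4, a2–y6, a3–y2, a4–y3, a5–y5, a6–y1, a7–y7.
This saturates every left vertex, so 7 is the maximum.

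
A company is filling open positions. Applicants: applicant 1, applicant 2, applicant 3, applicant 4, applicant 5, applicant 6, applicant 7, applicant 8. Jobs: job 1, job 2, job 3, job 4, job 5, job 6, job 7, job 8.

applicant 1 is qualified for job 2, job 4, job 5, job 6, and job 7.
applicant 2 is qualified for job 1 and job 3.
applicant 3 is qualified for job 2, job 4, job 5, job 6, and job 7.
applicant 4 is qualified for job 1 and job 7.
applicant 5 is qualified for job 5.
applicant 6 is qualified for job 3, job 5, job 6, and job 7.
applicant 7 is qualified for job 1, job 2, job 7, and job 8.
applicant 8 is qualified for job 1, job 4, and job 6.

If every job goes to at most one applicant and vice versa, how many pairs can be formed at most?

8

One maximum matching: applicant 1-job 4, applicant 2-job 1, applicant 3-job 2, applicant 4-job 7, applicant 5-job 5, applicant 6-job 3, applicant 7-job 8, applicant 8-job 6.
All 8 applicants are matched, so no larger matching exists.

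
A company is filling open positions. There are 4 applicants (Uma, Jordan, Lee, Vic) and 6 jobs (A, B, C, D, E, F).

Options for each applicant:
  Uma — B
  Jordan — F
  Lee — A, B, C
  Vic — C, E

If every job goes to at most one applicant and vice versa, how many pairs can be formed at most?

4

One maximum matching: Uma-B, Jordan-F, Lee-C, Vic-E.
This saturates every applicant, so 4 is the maximum.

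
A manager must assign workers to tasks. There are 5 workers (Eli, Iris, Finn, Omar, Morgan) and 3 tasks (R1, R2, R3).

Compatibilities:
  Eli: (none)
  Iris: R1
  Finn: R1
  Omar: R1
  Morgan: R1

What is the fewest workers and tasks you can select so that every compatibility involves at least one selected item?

A maximum matching has 1 edge (e.g. Iris–R1).
By König's theorem the minimum vertex cover has the same size. One such cover is {R1}.

1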